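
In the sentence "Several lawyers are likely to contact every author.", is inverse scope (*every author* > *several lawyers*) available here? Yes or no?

Yes

Raising constructions are monoclausal for scope purposes; *every author* is not separated from *several lawyers* by any island.
Clause-internal QR can adjoin the lower DP above the subject, yielding the inverse reading.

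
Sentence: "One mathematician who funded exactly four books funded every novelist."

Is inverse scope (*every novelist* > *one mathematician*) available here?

Yes

*every novelist* sits in the matrix clause, not in the relative clause on *one mathematician*.
With no island boundary between them, the object can take inverse scope over the subject via ordinary QR within the clause.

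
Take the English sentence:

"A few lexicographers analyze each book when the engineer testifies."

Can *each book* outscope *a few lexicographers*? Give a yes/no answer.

Yes

The adjunct clause does not contain *each book*, which is the matrix object.
Nothing blocks QR of the lower DP to a position above the higher one, so inverse scope is available.
The sentence is scopally ambiguous between *a few lexicographers* > *each book* and *each book* > *a few lexicographers*.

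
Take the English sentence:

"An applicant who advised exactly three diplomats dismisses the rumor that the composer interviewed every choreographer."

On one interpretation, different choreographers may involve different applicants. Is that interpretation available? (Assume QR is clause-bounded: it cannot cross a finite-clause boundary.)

No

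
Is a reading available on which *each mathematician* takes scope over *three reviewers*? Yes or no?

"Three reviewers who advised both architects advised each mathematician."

The RC *who advised both architects* is an island, but *each mathematician* is not inside it — it is the matrix object, a clausemate of *three reviewers*.
QR within a single clause is free, so the lower quantifier may take scope over the higher one.

Yes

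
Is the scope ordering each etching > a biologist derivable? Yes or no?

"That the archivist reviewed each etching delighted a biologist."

No

The target quantifier *each etching* is part of the sentential subject *that the archivist reviewed each etching*.
The Sentential Subject Constraint rules out raising the quantifier out of the that-clause subject.
*each etching* is confined to the island and cannot take scope over *a biologist*.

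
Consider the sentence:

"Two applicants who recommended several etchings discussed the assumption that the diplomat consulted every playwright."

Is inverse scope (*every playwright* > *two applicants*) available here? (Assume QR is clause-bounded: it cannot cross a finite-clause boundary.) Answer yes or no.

No

Structurally, *every playwright* is inside the complex NP *the assumption that the diplomat consulted every playwright*.
Since the clause is the complement of a nominal head, the CNPC blocks scope extraction.
So *every playwright* cannot raise to a position above *two applicants*.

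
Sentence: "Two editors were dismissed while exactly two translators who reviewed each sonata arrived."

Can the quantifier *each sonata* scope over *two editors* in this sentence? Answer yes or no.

No

Structurally, *each sonata* is inside the relative clause *who reviewed each sonata*, which is itself inside the adjunct *while exactly two translators who reviewed each sonata arrived*.
Even if one barrier were somehow void, the other would still block QR.
So the wide-scope reading for *each sonata* is blocked.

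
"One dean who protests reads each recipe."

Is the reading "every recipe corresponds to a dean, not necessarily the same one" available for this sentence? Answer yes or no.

That reading corresponds to *each recipe* > *one dean*.
Although the sentence contains a relative clause (*who protests*), *each recipe* is outside it, in the matrix VP.
Nothing blocks QR of the lower DP to a position above the higher one, so inverse scope is available.

Yes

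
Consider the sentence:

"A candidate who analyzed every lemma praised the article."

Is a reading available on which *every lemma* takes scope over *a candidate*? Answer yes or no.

No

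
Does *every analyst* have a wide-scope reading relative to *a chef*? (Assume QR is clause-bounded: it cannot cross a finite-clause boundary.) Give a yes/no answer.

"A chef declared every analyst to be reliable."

Yes

*every analyst* is an ECM subject; ECM complements are not islands, and the embedded quantifier may take matrix scope.
QR within a single clause is free, so the lower quantifier may take scope over the higher one.
Both orderings are possible: *a chef* > *every analyst* and *every analyst* > *a chef*.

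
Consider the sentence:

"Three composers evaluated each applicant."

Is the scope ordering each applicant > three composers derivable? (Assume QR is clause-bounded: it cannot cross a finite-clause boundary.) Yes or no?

Yes

*each applicant* and *three composers* are in the same minimal clause.
Since no island is crossed, the inverse ordering is licensed alongside surface scope.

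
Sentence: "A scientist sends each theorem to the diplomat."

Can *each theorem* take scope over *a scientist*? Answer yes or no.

*each theorem* is the matrix object and *a scientist* the matrix subject; the two are clausemates.
No island intervenes, so both surface and inverse scope are derivable.
Both orderings are possible: *a scientist* > *each theorem* and *each theorem* > *a scientist*.

Yes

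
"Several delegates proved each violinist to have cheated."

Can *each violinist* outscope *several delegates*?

Yes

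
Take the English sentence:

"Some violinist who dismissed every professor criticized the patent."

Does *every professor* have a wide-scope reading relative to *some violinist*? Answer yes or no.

The target quantifier *every professor* is part of the relative clause *who dismissed every professor*.
Relative clauses block scope extraction: QR cannot target a position outside the modified NP.
So *every professor* cannot raise to a position above *some violinist*.

No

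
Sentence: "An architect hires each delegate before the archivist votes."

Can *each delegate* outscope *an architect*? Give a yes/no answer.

Yes

The adjunct island is irrelevant here — *each delegate* and *an architect* are both in the matrix clause.
Nothing blocks QR of the lower DP to a position above the higher one, so inverse scope is available.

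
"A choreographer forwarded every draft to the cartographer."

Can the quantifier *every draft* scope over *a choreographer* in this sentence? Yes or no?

*every draft* and *a choreographer* are in the same minimal clause.
Since no island is crossed, the inverse ordering is licensed alongside surface scope.

Yes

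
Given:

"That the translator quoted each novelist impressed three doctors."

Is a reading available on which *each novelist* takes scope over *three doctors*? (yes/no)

No

Structurally, *each novelist* is inside the sentential subject *that the translator quoted each novelist*.
Subjects — clausal subjects included — are islands for extraction, and QR is no exception.
*each novelist* > *three doctors* would require crossing that boundary, which is illicit.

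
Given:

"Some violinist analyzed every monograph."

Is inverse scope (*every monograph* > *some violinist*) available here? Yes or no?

Both DPs are arguments of the same predicate; there is no clause or island boundary between them.
No island intervenes, so both surface and inverse scope are derivable.

Yes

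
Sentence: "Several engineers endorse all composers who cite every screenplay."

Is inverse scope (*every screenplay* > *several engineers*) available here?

No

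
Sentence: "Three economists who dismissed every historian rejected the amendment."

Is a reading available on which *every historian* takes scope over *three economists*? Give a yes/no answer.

No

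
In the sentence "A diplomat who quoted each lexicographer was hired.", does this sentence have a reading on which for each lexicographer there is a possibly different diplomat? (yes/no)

This is the *each lexicographer* > *a diplomat* reading.
*each lexicographer* occurs within the relative clause *who quoted each lexicographer*.
QR out of a relative clause is ruled out by the relative-clause island constraint.
*each lexicographer* is confined to the island and cannot take scope over *a diplomat*.

No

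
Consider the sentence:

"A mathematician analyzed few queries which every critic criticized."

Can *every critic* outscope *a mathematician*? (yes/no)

*every critic* occurs within the relative clause *which every critic criticized* modifying *few queries*.
Relative clauses block scope extraction: QR cannot target a position outside the modified NP.
The inverse ordering *every critic* > *a mathematician* is therefore underivable.
(Only the surface reading survives: one fixed mathematician with respect to all the relevant critics.)

No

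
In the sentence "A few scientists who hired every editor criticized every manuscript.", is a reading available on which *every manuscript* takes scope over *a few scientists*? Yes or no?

*every manuscript* is a matrix argument; only *a few scientists* is modified by the relative clause *who hired every editor*, so the RC island is irrelevant to the target quantifier.
With no island boundary between them, the object can take inverse scope over the subject via ordinary QR within the clause.
So *every manuscript* > *a few scientists* is among the available readings.

Yes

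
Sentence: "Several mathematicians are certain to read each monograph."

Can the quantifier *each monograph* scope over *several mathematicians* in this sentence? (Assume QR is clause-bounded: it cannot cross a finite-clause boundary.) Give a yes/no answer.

Raising constructions are monoclausal for scope purposes; *each monograph* is not separated from *several mathematicians* by any island.
QR within a single clause is free, so the lower quantifier may take scope over the higher one.
So *each monograph* > *several mathematicians* is among the available readings.

Yes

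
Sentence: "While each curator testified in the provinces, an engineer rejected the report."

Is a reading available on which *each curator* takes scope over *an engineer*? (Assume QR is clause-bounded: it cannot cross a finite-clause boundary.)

No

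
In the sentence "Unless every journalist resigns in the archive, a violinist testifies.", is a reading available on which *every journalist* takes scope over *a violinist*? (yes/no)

No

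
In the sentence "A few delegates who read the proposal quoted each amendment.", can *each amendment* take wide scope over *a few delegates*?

Yes

The RC *who read the proposal* is an island, but *each amendment* is not inside it — it is the matrix object, a clausemate of *a few delegates*.
Since no island is crossed, the inverse ordering is licensed alongside surface scope.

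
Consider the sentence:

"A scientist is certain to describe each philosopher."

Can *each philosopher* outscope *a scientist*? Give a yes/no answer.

Yes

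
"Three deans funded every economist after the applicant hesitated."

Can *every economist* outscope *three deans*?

The adjunct island is irrelevant here — *every economist* and *three deans* are both in the matrix clause.
Clause-internal QR can adjoin the lower DP above the subject, yielding the inverse reading.
Both orderings are possible: *three deans* > *every economist* and *every economist* > *three deans*.

Yes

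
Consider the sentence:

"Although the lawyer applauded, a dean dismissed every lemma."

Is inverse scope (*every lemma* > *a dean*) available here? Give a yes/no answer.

The adjunct clause does not contain *every lemma*, which is the matrix object.
Since no island is crossed, the inverse ordering is licensed alongside surface scope.

Yes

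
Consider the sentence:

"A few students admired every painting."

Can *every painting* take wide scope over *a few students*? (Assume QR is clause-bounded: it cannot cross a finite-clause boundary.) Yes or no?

Yes

Both DPs are arguments of the same predicate; there is no clause or island boundary between them.
With no island boundary between them, the object can take inverse scope over the subject via ordinary QR within the clause.
Both orderings are possible: *a few students* > *every painting* and *every painting* > *a few students*.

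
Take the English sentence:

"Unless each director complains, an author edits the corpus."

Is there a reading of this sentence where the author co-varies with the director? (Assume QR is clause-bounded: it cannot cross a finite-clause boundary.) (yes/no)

This is the *each director* > *an author* reading.
The DP *each director* is contained in the adjunct clause *unless each director complains*.
Adjunct clauses are scope islands: a quantifier inside an adjunct cannot raise into the matrix clause.
So *each director* cannot raise to a position above *an author*.

No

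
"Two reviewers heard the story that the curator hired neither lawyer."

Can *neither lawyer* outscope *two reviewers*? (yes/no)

The DP *neither lawyer* is contained in the complex NP *the story that the curator hired neither lawyer*.
Noun-complement clauses are scope islands (the Complex NP Constraint): a quantifier inside one cannot scope into the matrix.
Hence only narrow scope for *neither lawyer* (under *two reviewers*) survives.

No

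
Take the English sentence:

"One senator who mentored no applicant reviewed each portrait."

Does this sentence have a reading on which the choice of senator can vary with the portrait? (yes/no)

Yes

This is the *each portrait* > *one senator* reading.
The relative clause *who mentored no applicant* modifies *one senator*, but *each portrait* is not inside that relative clause — it is an argument of the matrix verb.
With no island boundary between them, the object can take inverse scope over the subject via ordinary QR within the clause.
The sentence is scopally ambiguous between *one senator* > *each portrait* and *each portrait* > *one senator*.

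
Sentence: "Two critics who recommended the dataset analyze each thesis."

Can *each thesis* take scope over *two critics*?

*each thesis* is a matrix argument; only *two critics* is modified by the relative clause *who recommended the dataset*, so the RC island is irrelevant to the target quantifier.
QR within a single clause is free, so the lower quantifier may take scope over the higher one.

Yes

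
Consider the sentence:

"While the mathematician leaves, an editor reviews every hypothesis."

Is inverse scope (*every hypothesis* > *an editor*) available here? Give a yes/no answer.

Although there is an adjunct clause, *every hypothesis* is in the main clause, not inside the adjunct.
With no island boundary between them, the object can take inverse scope over the subject via ordinary QR within the clause.

Yes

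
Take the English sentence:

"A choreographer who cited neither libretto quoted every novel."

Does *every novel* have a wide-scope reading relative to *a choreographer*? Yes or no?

*every novel* is a matrix argument; only *a choreographer* is modified by the relative clause *who cited neither libretto*, so the RC island is irrelevant to the target quantifier.
With no island boundary between them, the object can take inverse scope over the subject via ordinary QR within the clause.

Yes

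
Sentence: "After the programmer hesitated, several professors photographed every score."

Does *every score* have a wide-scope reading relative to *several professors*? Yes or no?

*every score* is a matrix argument; the adjunct is an island but the target quantifier is outside it.
With no island boundary between them, the object can take inverse scope over the subject via ordinary QR within the clause.

Yes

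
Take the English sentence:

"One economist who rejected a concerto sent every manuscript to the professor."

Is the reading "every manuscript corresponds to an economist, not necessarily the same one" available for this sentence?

This is the *every manuscript* > *one economist* reading.
Although the sentence contains a relative clause (*who rejected a concerto*), *every manuscript* is outside it, in the matrix VP.
Nothing blocks QR of the lower DP to a position above the higher one, so inverse scope is available.

Yes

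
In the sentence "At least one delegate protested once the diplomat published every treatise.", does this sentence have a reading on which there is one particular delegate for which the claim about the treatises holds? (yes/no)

This is the *at least one delegate* > *every treatise* reading.
Surface scope (*at least one delegate* > *every treatise*) is always derivable; islands only block QR, not in-situ interpretation.

Yes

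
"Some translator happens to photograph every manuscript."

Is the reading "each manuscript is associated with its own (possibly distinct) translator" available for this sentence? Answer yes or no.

This is the *every manuscript* > *some translator* reading.
*every manuscript* is inside a raising infinitive, which is transparent to QR (no CP barrier), so it behaves as a matrix argument.
QR within a single clause is free, so the lower quantifier may take scope over the higher one.

Yes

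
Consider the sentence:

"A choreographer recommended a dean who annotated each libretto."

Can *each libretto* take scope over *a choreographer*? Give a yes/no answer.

No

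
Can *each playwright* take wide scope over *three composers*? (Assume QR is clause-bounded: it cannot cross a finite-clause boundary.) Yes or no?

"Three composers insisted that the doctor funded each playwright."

The target quantifier *each playwright* is part of the finite complement clause *that the doctor funded each playwright*.
Under clause-bounded QR, a quantifier in an embedded finite clause cannot raise into the matrix clause.
So *each playwright* cannot raise to a position above *three composers*.

No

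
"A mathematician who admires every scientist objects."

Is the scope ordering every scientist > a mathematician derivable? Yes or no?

*every scientist* occurs within the relative clause *who admires every scientist*.
The relative clause forms an island for QR, so the quantifier is confined to the head noun's restrictor.
So *every scientist* cannot raise to a position above *a mathematician*.

No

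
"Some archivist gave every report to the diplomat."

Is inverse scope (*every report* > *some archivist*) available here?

Yes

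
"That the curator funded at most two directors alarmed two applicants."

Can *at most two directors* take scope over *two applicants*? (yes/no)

No

The target quantifier *at most two directors* is part of the sentential subject *that the curator funded at most two directors*.
Sentential subjects are islands: a quantifier inside the subject clause cannot raise over the matrix predicate.
*at most two directors* is confined to the island and cannot take scope over *two applicants*.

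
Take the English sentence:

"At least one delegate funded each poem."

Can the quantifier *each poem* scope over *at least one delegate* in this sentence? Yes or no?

Yes

*each poem* and *at least one delegate* are in the same minimal clause.
No island intervenes, so both surface and inverse scope are derivable.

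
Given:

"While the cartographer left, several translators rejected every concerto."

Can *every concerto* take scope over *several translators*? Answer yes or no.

*every concerto* is a matrix argument; the adjunct is an island but the target quantifier is outside it.
QR within a single clause is free, so the lower quantifier may take scope over the higher one.
So *every concerto* > *several translators* is among the available readings.

Yes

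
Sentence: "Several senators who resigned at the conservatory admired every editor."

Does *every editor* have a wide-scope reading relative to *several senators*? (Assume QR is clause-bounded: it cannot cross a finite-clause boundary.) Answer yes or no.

*every editor* sits in the matrix clause, not in the relative clause on *several senators*.
No island intervenes, so both surface and inverse scope are derivable.

Yes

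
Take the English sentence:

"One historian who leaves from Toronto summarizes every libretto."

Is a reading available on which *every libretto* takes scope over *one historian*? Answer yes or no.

Although the sentence contains a relative clause (*who leaves from Toronto*), *every libretto* is outside it, in the matrix VP.
Ordinary QR to a clause-peripheral position gives the wide-scope LF for the lower DP.

Yes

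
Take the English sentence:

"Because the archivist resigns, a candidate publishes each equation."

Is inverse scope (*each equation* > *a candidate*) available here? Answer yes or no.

Although there is an adjunct clause, *each equation* is in the main clause, not inside the adjunct.
Since no island is crossed, the inverse ordering is licensed alongside surface scope.
The sentence is scopally ambiguous between *a candidate* > *each equation* and *each equation* > *a candidate*.

Yes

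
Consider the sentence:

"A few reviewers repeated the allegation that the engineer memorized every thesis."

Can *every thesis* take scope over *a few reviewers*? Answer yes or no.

No

Structurally, *every thesis* is inside the complex NP *the allegation that the engineer memorized every thesis*.
A that-clause complement to a noun is an island; QR cannot cross the NP boundary.
*every thesis* > *a few reviewers* would require crossing that boundary, which is illicit.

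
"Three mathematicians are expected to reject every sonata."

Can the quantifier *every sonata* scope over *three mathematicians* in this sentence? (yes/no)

*every sonata* is inside a raising infinitive, which is transparent to QR (no CP barrier), so it behaves as a matrix argument.
Nothing blocks QR of the lower DP to a position above the higher one, so inverse scope is available.
Both orderings are possible: *three mathematicians* > *every sonata* and *every sonata* > *three mathematicians*.

Yes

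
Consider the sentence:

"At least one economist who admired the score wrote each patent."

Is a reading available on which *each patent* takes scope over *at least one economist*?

Yes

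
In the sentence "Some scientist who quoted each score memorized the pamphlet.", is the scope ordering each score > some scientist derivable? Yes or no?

*each score* sits inside the relative clause *who quoted each score*.
A relative clause is a scope island — quantifier raising cannot cross its boundary.
There is no licit LF on which *each score* c-commands *some scientist*.
(Only the surface reading survives: one fixed scientist with respect to all the relevant scores.)

No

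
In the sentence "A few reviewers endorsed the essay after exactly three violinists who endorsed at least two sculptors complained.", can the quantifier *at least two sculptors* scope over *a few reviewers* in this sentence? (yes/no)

No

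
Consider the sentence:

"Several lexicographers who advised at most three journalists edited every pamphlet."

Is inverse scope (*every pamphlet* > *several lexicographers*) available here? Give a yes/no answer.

The RC *who advised at most three journalists* is an island, but *every pamphlet* is not inside it — it is the matrix object, a clausemate of *several lexicographers*.
No island intervenes, so both surface and inverse scope are derivable.

Yes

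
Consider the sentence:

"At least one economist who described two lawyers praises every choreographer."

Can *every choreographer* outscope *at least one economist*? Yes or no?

Yes

The relative clause *who described two lawyers* modifies *at least one economist*, but *every choreographer* is not inside that relative clause — it is an argument of the matrix verb.
With no island boundary between them, the object can take inverse scope over the subject via ordinary QR within the clause.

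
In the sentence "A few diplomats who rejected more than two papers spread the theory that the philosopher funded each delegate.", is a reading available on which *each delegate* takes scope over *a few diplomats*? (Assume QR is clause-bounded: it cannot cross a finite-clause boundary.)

No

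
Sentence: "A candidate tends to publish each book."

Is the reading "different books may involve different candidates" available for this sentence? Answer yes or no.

This is the *each book* > *a candidate* reading.
Infinitival complements of raising predicates do not block QR; *each book* and *a candidate* are effectively clausemates.
With no island boundary between them, the object can take inverse scope over the subject via ordinary QR within the clause.

Yes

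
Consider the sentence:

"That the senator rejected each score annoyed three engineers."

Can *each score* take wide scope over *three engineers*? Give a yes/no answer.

No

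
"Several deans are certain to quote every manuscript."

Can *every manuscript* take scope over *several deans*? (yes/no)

Raising constructions are monoclausal for scope purposes; *every manuscript* is not separated from *several deans* by any island.
QR within a single clause is free, so the lower quantifier may take scope over the higher one.

Yes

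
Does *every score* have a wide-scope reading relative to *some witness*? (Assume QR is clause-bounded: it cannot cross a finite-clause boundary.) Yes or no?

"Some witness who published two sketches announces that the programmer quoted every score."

No

*every score* is embedded in the finite complement clause *that the programmer quoted every score*.
With QR restricted to its own tensed clause, the embedded quantifier cannot reach a matrix scope position.
The inverse ordering *every score* > *some witness* is therefore underivable.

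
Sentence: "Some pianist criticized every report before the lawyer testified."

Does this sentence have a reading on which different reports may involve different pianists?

Yes

That reading corresponds to *every report* > *some pianist*.
Although there is an adjunct clause, *every report* is in the main clause, not inside the adjunct.
Nothing blocks QR of the lower DP to a position above the higher one, so inverse scope is available.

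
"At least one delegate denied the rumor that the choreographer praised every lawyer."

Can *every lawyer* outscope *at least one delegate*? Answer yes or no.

No

Structurally, *every lawyer* is inside the complex NP *the rumor that the choreographer praised every lawyer*.
The complex NP is opaque for QR — the quantifier is frozen inside the noun's complement.
The inverse ordering *every lawyer* > *at least one delegate* is therefore underivable.
(Only the surface reading survives: one fixed delegate with respect to all the relevant lawyers.)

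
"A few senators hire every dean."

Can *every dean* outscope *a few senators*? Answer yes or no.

Yes

*every dean* is the matrix object and *a few senators* the matrix subject; the two are clausemates.
QR within a single clause is free, so the lower quantifier may take scope over the higher one.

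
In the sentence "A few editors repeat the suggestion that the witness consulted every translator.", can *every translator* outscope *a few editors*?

*every translator* occurs within the complex NP *the suggestion that the witness consulted every translator*.
The Complex NP Constraint bars QR out of the complement clause of a noun.
So the wide-scope reading for *every translator* is blocked.

No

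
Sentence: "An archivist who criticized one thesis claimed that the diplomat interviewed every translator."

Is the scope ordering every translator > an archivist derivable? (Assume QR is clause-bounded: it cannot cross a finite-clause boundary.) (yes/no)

No

*every translator* occurs within the finite complement clause *that the diplomat interviewed every translator*.
Under clause-bounded QR, a quantifier in an embedded finite clause cannot raise into the matrix clause.
So the wide-scope reading for *every translator* is blocked.
(Only the surface reading survives: one fixed archivist with respect to all the relevant translators.)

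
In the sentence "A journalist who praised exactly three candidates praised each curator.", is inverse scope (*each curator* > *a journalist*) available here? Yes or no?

*each curator* sits in the matrix clause, not in the relative clause on *a journalist*.
QR within a single clause is free, so the lower quantifier may take scope over the higher one.

Yes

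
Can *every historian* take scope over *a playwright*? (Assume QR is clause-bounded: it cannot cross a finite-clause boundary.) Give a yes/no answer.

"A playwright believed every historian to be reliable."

Yes

*every historian* is the subject of an ECM infinitive — the infinitival complement of an ECM verb is not a scope island, so *every historian* can raise into the matrix clause.
No island intervenes, so both surface and inverse scope are derivable.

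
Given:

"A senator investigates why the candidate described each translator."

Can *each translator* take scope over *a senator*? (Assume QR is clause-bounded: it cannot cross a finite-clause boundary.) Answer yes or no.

No

The DP *each translator* is contained in the embedded question *why the candidate described each translator*.
The wh-island constraint blocks QR out of an embedded interrogative.
So *each translator* cannot raise to a position above *a senator*.
(Only the surface reading survives: one fixed senator with respect to all the relevant translators.)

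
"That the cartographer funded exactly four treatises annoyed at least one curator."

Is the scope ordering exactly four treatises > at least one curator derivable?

*exactly four treatises* sits inside the sentential subject *that the cartographer funded exactly four treatises*.
The Sentential Subject Constraint rules out raising the quantifier out of the that-clause subject.
*exactly four treatises* is confined to the island and cannot take scope over *at least one curator*.

No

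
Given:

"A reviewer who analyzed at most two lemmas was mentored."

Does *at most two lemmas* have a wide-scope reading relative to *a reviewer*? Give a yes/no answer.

No

*at most two lemmas* is embedded in the relative clause *who analyzed at most two lemmas*.
A relative clause is a scope island — quantifier raising cannot cross its boundary.
The inverse ordering *at most two lemmas* > *a reviewer* is therefore underivable.
(Only the surface reading survives: one fixed reviewer with respect to all the relevant lemmas.)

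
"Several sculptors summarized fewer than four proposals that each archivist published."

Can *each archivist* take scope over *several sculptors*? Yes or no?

The DP *each archivist* is contained in the relative clause *that each archivist published* modifying *fewer than four proposals*.
The relative clause forms an island for QR, so the quantifier is confined to the head noun's restrictor.
Hence only narrow scope for *each archivist* (under *several sculptors*) survives.

No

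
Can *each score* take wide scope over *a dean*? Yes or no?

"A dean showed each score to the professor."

Yes

*each score* is the matrix object and *a dean* the matrix subject; the two are clausemates.
With no island boundary between them, the object can take inverse scope over the subject via ordinary QR within the clause.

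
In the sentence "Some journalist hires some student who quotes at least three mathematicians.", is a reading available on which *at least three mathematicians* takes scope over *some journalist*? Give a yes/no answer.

No

The DP *at least three mathematicians* is contained in the relative clause *who quotes at least three mathematicians* modifying *some student*.
Quantifiers inside a relative clause are trapped there; the RC boundary blocks QR.
Hence only narrow scope for *at least three mathematicians* (under *some journalist*) survives.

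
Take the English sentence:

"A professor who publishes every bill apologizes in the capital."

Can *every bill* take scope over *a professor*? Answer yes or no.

No

*every bill* sits inside the relative clause *who publishes every bill*.
Relative clauses block scope extraction: QR cannot target a position outside the modified NP.
*every bill* is confined to the island and cannot take scope over *a professor*.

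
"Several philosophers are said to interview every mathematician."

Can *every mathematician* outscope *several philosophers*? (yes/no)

*every mathematician* is inside a raising infinitive, which is transparent to QR (no CP barrier), so it behaves as a matrix argument.
Since no island is crossed, the inverse ordering is licensed alongside surface scope.
So *every mathematician* > *several philosophers* is among the available readings.

Yes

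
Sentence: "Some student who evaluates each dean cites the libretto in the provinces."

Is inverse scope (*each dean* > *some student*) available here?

No

*each dean* occurs within the relative clause *who evaluates each dean*.
The relative clause forms an island for QR, so the quantifier is confined to the head noun's restrictor.
So the wide-scope reading for *each dean* is blocked.
(Only the surface reading survives: one fixed student with respect to all the relevant deans.)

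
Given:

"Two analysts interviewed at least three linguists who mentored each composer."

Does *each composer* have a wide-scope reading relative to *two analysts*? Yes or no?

No

The DP *each composer* is contained in the relative clause *who mentored each composer* modifying *at least three linguists*.
A relative clause is a scope island — quantifier raising cannot cross its boundary.
Hence only narrow scope for *each composer* (under *two analysts*) survives.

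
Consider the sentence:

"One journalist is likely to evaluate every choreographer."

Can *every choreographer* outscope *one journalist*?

The matrix predicate is a raising verb, whose infinitival complement is not a scope island — *every choreographer* can QR into the matrix clause.
Nothing blocks QR of the lower DP to a position above the higher one, so inverse scope is available.
The sentence is scopally ambiguous between *one journalist* > *every choreographer* and *every choreographer* > *one journalist*.

Yes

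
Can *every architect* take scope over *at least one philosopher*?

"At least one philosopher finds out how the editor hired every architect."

*every architect* occurs within the embedded question *how the editor hired every architect*.
QR across an interrogative CP boundary is ruled out as a wh-island violation.
*every architect* is confined to the island and cannot take scope over *at least one philosopher*.
(Only the surface reading survives: one fixed philosopher with respect to all the relevant architects.)

No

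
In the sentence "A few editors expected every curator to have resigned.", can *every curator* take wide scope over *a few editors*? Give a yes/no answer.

Yes

This is an ECM construction: *every curator* is the infinitival subject, Case-marked by the matrix verb, and the infinitive is transparent for QR.
Ordinary QR to a clause-peripheral position gives the wide-scope LF for the lower DP.
Both orderings are possible: *a few editors* > *every curator* and *every curator* > *a few editors*.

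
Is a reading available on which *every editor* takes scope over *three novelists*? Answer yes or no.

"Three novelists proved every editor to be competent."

*every editor* is the subject of an ECM infinitive — the infinitival complement of an ECM verb is not a scope island, so *every editor* can raise into the matrix clause.
Nothing blocks QR of the lower DP to a position above the higher one, so inverse scope is available.
Both orderings are possible: *three novelists* > *every editor* and *every editor* > *three novelists*.

Yes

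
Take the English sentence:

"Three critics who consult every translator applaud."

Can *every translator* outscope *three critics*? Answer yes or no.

No

*every translator* sits inside the relative clause *who consult every translator*.
The relative clause forms an island for QR, so the quantifier is confined to the head noun's restrictor.
So *every translator* cannot raise high enough to outscope *three critics*; only the surface ordering *three critics* > *every translator* is available.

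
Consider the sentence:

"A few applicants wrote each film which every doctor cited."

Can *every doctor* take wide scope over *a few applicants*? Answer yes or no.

No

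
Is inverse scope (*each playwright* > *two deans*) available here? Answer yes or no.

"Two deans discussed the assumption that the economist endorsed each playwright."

No

*each playwright* is embedded in the complex NP *the assumption that the economist endorsed each playwright*.
The Complex NP Constraint bars QR out of the complement clause of a noun.
Hence only narrow scope for *each playwright* (under *two deans*) survives.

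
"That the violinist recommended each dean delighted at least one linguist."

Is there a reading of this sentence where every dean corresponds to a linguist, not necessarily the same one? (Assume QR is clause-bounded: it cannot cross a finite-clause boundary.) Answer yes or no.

No

This is the *each dean* > *at least one linguist* reading.
The DP *each dean* is contained in the sentential subject *that the violinist recommended each dean*.
The Sentential Subject Constraint rules out raising the quantifier out of the that-clause subject.
So *each dean* cannot raise to a position above *at least one linguist*.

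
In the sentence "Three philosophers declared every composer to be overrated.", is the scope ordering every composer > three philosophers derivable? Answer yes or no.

Yes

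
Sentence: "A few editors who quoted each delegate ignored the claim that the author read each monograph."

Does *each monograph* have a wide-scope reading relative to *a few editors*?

No

*each monograph* sits inside the complex NP *the claim that the author read each monograph*.
A that-clause complement to a noun is an island; QR cannot cross the NP boundary.
The inverse ordering *each monograph* > *a few editors* is therefore underivable.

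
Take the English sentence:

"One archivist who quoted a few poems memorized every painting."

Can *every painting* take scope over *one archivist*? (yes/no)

The relative clause *who quoted a few poems* modifies *one archivist*, but *every painting* is not inside that relative clause — it is an argument of the matrix verb.
With no island boundary between them, the object can take inverse scope over the subject via ordinary QR within the clause.
Both orderings are possible: *one archivist* > *every painting* and *every painting* > *one archivist*.

Yes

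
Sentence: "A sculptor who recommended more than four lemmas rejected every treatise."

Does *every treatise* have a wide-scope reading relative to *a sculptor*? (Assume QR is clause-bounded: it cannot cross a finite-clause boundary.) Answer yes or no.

The RC *who recommended more than four lemmas* is an island, but *every treatise* is not inside it — it is the matrix object, a clausemate of *a sculptor*.
Clause-internal QR can adjoin the lower DP above the subject, yielding the inverse reading.

Yes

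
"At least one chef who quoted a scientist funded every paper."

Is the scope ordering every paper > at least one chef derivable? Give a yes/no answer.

Yes

*every paper* is a matrix argument; only *at least one chef* is modified by the relative clause *who quoted a scientist*, so the RC island is irrelevant to the target quantifier.
Ordinary QR to a clause-peripheral position gives the wide-scope LF for the lower DP.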